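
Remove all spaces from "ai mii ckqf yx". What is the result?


Input string: 'ai mii ckqf yx'
Operation: remove all spaces
Words: 'ai', 'mii', 'ckqf', 'yx'
Join without spaces: aimiickqfyx


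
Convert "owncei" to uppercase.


Input string: 'owncei'
Operation: convert each letter to uppercase
Mapping: 'o'->'O', 'w'->'W', 'n'->'N', 'c'->'C', 'e'->'E', 'i'->'I'
Result: OWNCEI


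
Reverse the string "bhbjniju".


Input string: 'bhbjniju'
Operation: reverse character order
Original order: 'b' -> 'h' -> 'b' -> 'j' -> 'n' -> 'i' -> 'j' -> 'u'
Reversed order: 'u' -> 'j' -> 'i' -> 'n' -> 'j' -> 'b' -> 'h' -> 'b'
Result: ujinjbhb


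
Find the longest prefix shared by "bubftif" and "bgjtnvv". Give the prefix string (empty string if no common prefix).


String 1: 'bubftif'
String 2: 'bgjtnvv'
Compare position by position:
pos 0: 'b' vs 'b' match
pos 1: 'u' vs 'g' differ -> stop
Longest common prefix: "b" (length 1)


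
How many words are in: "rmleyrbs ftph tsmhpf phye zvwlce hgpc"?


Input string: 'rmleyrbs ftph tsmhpf phye zvwlce hgpc'
Operation: split by spaces
Words found: 'rmleyrbs', 'ftph', 'tsmhpf', 'phye', 'zvwlce', 'hgpc'
Word count: 6


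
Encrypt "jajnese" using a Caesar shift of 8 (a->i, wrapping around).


Input: 'jajnese', shift = 8
Operation: for each letter, (position + 8) mod 26
Mapping: 'j'(9+8=17)->'r', 'a'(0+8=8)->'i', 'j'(9+8=17)->'r', 'n'(13+8=21)->'v', 'e'(4+8=12)->'m', 's'(18+8=26, 26 mod 26=0)->'a', 'e'(4+8=12)->'m'
Result: rirvmam


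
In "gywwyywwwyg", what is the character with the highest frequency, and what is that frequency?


Input: 'gywwyywwwyg'
Operation: tally each character
Counts: 'g':2, 'w':5, 'y':4
Maximum: 'w' appears 5 times


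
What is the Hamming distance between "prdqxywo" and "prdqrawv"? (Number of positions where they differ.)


String 1: 'prdqxywo'
String 2: 'prdqrawv'
Compare each position: pos 0: 'p'=='p', pos 1: 'r'=='r', pos 2: 'd'=='d', pos 3: 'q'=='q', pos 4: 'x'!='r', pos 5: 'y'!='a', pos 6: 'w'=='w', pos 7: 'o'!='v'
Differing positions: 3
Hamming distance: 3


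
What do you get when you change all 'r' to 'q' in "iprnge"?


Input string: 'iprnge'
Operation: replace 'r' with 'q'
Positions of 'r': 2
After replacement: ipqnge


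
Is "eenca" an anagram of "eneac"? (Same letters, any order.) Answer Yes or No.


String 1: 'eneac' -> sorted: 'aceen'
String 2: 'eenca' -> sorted: 'aceen'
Compare sorted forms: 'aceen' == 'aceen'
Anagram: Yes


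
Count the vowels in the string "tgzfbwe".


Input string: 'tgzfbwe'
Operation: count vowels (a, e, i, o, u)
Scan: s[0]='t', s[1]='g', s[2]='z', s[3]='f', s[4]='b', s[5]='w', s[6]='e' (vowel)
Vowels found: 1
Result: 1


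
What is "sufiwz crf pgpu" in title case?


Input string: 'sufiwz crf pgpu'
Operation: capitalize first letter of each word
Word transformations: 'sufiwz'->'Sufiwz', 'crf'->'Crf', 'pgpu'->'Pgpu'
Result: Sufiwz Crf Pgpu


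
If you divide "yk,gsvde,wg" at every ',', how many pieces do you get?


Input string: 'yk,gsvde,wg'
Delimiter: ','
Split result: 'yk', 'gsvde', 'wg'
Number of parts: 3


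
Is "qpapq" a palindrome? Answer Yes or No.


Input string: 'qpapq'
Reversed: 'qpapq'
Compare pairs: s[0]='q' vs s[4]='q' (match), s[1]='p' vs s[3]='p' (match)
Palindrome: Yes


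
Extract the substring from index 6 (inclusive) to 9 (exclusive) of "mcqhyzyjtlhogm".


Input string: 'mcqhyzyjtlhogm'
Operation: slice [6:9]
Extract characters: s[6]='y', s[7]='j', s[8]='t'
Result: yjt


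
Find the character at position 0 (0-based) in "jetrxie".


Input string: 'jetrxie'
Operation: get character at index 0
Index mapping: s[0]='j'
Result: 'j'


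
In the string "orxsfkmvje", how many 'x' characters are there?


Input string: 'orxsfkmvje'
Target character: 'x'
Scan each position: s[2]='x'
Matches found at indices: 2
Total: 1


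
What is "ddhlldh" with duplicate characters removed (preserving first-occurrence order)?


Input: 'ddhlldh'
Operation: keep first occurrence of each character
Scan: s[0]='d' new -> keep; s[1]='d' seen -> skip; s[2]='h' new -> keep; s[3]='l' new -> keep; s[4]='l' seen -> skip; s[5]='d' seen -> skip; s[6]='h' seen -> skip
Result: dhl


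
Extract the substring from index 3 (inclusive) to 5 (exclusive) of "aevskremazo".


Input string: 'aevskremazo'
Operation: slice [3:5]
Extract characters: s[3]='s', s[4]='k'
Result: sk


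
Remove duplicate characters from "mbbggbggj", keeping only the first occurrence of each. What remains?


Input: 'mbbggbggj'
Operation: keep first occurrence of each character
Scan: s[0]='m' new -> keep; s[1]='b' new -> keep; s[2]='b' seen -> skip; s[3]='g' new -> keep; s[4]='g' seen -> skip; s[5]='b' seen -> skip; s[6]='g' seen -> skip; s[7]='g' seen -> skip; s[8]='j' new -> keep
Result: mbgj


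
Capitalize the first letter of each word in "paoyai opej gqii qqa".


Input string: 'paoyai opej gqii qqa'
Operation: capitalize first letter of each word
Word transformations: 'paoyai'->'Paoyai', 'opej'->'Opej', 'gqii'->'Gqii', 'qqa'->'Qqa'
Result: Paoyai Opej Gqii Qqa


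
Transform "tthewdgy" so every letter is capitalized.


Input string: 'tthewdgy'
Operation: convert each letter to uppercase
Mapping: 't'->'T', 't'->'T', 'h'->'H', 'e'->'E', 'w'->'W', 'd'->'D', 'g'->'G', 'y'->'Y'
Result: TTHEWDGY


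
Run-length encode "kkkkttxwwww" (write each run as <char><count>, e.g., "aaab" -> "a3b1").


Input: 'kkkkttxwwww'
Operation: identify consecutive runs
Runs: 'kkkk' -> k4, 'tt' -> t2, 'x' -> x1, 'wwww' -> w4
Encoded: k4t2x1w4


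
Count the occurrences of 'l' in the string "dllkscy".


Input string: 'dllkscy'
Target character: 'l'
Scan each position: s[1]='l', s[2]='l'
Matches found at indices: 1, 2
Total: 2


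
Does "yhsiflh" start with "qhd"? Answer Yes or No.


Input string: 'yhsiflh'
Prefix to check: 'qhd'
First 3 characters of input: 'yhs'
Match: False
Result: No


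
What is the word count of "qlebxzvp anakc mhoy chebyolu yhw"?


Input string: 'qlebxzvp anakc mhoy chebyolu yhw'
Operation: split by spaces
Words found: 'qlebxzvp', 'anakc', 'mhoy', 'chebyolu', 'yhw'
Word count: 5


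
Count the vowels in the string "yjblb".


Input string: 'yjblb'
Operation: count vowels (a, e, i, o, u)
Scan: s[0]='y', s[1]='j', s[2]='b', s[3]='l', s[4]='b'
Vowels found: 0
Result: 0


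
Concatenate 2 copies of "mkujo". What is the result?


Input string: 'mkujo'
Operation: repeat 2 times
Concatenation: 'mkujo' + 'mkujo'
Result: mkujomkujo


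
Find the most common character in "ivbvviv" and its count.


Input: 'ivbvviv'
Operation: tally each character
Counts: 'b':1, 'i':2, 'v':4
Maximum: 'v' appears 4 times


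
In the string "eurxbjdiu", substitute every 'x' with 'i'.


Input string: 'eurxbjdiu'
Operation: replace 'x' with 'i'
Positions of 'x': 3
After replacement: euribjdiu


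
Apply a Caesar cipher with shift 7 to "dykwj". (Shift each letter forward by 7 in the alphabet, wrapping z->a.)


Input: 'dykwj', shift = 7
Operation: for each letter, (position + 7) mod 26
Mapping: 'd'(3+7=10)->'k', 'y'(24+7=31, 31 mod 26=5)->'f', 'k'(10+7=17)->'r', 'w'(22+7=29, 29 mod 26=3)->'d', 'j'(9+7=16)->'q'
Result: kfrdq


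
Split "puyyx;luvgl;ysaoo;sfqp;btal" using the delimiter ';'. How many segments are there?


Input string: 'puyyx;luvgl;ysaoo;sfqp;btal'
Delimiter: ';'
Split result: 'puyyx', 'luvgl', 'ysaoo', 'sfqp', 'btal'
Number of parts: 5


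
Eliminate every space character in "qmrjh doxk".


Input string: 'qmrjh doxk'
Operation: remove all spaces
Words: 'qmrjh', 'doxk'
Join without spaces: qmrjhdoxk


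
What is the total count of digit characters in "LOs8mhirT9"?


Input string: 'LOs8mhirT9'
Operation: count digit characters (0-9)
Scan: 'L', 'O', 's', '8'(digit), 'm', 'h', 'i', 'r', 'T', '9'(digit)
Digits found: 2
Result: 2


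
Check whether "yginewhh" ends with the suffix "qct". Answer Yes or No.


Input string: 'yginewhh'
Suffix to check: 'qct'
Last 3 characters of input: 'whh'
Match: False
Result: No


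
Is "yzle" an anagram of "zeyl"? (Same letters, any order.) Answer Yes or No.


String 1: 'zeyl' -> sorted: 'elyz'
String 2: 'yzle' -> sorted: 'elyz'
Compare sorted forms: 'elyz' == 'elyz'
Anagram: Yes


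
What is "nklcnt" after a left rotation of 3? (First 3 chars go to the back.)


Input: 'nklcnt', shift = 3
Operation: split at index 3 and swap parts
Front part s[0:3] = 'nkl'
Back part s[3:] = 'cnt'
Rotated = back + front = 'cnt' + 'nkl'
Result: cntnkl


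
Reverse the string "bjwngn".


Input string: 'bjwngn'
Operation: reverse character order
Original order: 'b' -> 'j' -> 'w' -> 'n' -> 'g' -> 'n'
Reversed order: 'n' -> 'g' -> 'n' -> 'w' -> 'j' -> 'b'
Result: ngnwjb


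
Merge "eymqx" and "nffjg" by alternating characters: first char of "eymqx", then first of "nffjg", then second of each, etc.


String 1: 'eymqx'
String 2: 'nffjg'
Operation: alternate characters
Pairs: 'e'+'n', 'y'+'f', 'm'+'f', 'q'+'j', 'x'+'g'
Result: enyfmfqjxg


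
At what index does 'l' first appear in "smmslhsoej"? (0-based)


Input string: 'smmslhsoej'
Target: 'l'
Scanning left to right: s[0]='s', s[1]='m', s[2]='m', s[3]='s', s[4]='l'
First match at index: 4


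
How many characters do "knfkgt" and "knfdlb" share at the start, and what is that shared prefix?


String 1: 'knfkgt'
String 2: 'knfdlb'
Compare position by position:
pos 0: 'k' vs 'k' match
pos 1: 'n' vs 'n' match
pos 2: 'f' vs 'f' match
pos 3: 'k' vs 'd' differ -> stop
Longest common prefix: "knf" (length 3)


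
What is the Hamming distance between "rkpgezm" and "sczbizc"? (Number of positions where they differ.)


String 1: 'rkpgezm'
String 2: 'sczbizc'
Compare each position: pos 0: 'r'!='s', pos 1: 'k'!='c', pos 2: 'p'!='z', pos 3: 'g'!='b', pos 4: 'e'!='i', pos 5: 'z'=='z', pos 6: 'm'!='c'
Differing positions: 6
Hamming distance: 6


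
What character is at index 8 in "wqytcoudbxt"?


Input string: 'wqytcoudbxt'
Operation: get character at index 8
Index mapping: s[0]='w', s[1]='q', s[2]='y', s[3]='t', s[4]='c', s[5]='o', s[6]='u', s[7]='d', s[8]='b'
Result: 'b'


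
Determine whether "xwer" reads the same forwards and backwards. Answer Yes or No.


Input string: 'xwer'
Reversed: 'rewx'
Compare pairs: s[0]='x' vs s[3]='r' (mismatch), s[1]='w' vs s[2]='e' (mismatch)
Palindrome: No


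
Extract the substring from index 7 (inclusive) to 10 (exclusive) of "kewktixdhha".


Input string: 'kewktixdhha'
Operation: slice [7:10]
Extract characters: s[7]='d', s[8]='h', s[9]='h'
Result: dhh


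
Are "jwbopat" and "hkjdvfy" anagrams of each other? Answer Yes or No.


String 1: 'jwbopat' -> sorted: 'abjoptw'
String 2: 'hkjdvfy' -> sorted: 'dfhjkvy'
Compare sorted forms: 'abjoptw' != 'dfhjkvy'
Anagram: No


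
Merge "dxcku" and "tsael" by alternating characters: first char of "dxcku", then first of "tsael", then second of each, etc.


String 1: 'dxcku'
String 2: 'tsael'
Operation: alternate characters
Pairs: 'd'+'t', 'x'+'s', 'c'+'a', 'k'+'e', 'u'+'l'
Result: dtxscakeul


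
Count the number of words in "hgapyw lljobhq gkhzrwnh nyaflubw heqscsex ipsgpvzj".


Input string: 'hgapyw lljobhq gkhzrwnh nyaflubw heqscsex ipsgpvzj'
Operation: split by spaces
Words found: 'hgapyw', 'lljobhq', 'gkhzrwnh', 'nyaflubw', 'heqscsex', 'ipsgpvzj'
Word count: 6


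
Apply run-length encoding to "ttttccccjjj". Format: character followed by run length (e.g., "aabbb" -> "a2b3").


Input: 'ttttccccjjj'
Operation: identify consecutive runs
Runs: 'tttt' -> t4, 'cccc' -> c4, 'jjj' -> j3
Encoded: t4c4j3


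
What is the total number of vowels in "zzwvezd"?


Input string: 'zzwvezd'
Operation: count vowels (a, e, i, o, u)
Scan: s[0]='z', s[1]='z', s[2]='w', s[3]='v', s[4]='e' (vowel), s[5]='z', s[6]='d'
Vowels found: 1
Result: 1


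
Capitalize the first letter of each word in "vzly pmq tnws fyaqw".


Input string: 'vzly pmq tnws fyaqw'
Operation: capitalize first letter of each word
Word transformations: 'vzly'->'Vzly', 'pmq'->'Pmq', 'tnws'->'Tnws', 'fyaqw'->'Fyaqw'
Result: Vzly Pmq Tnws Fyaqw


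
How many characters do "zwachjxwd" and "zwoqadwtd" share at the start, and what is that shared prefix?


String 1: 'zwachjxwd'
String 2: 'zwoqadwtd'
Compare position by position:
pos 0: 'z' vs 'z' match
pos 1: 'w' vs 'w' match
pos 2: 'a' vs 'o' differ -> stop
Longest common prefix: "zw" (length 2)


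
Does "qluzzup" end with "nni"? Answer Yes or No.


Input string: 'qluzzup'
Suffix to check: 'nni'
Last 3 characters of input: 'zup'
Match: False
Result: No


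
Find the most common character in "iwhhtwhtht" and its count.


Input: 'iwhhtwhtht'
Operation: tally each character
Counts: 'h':4, 'i':1, 't':3, 'w':2
Maximum: 'h' appears 4 times


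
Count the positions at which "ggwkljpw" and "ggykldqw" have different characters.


String 1: 'ggwkljpw'
String 2: 'ggykldqw'
Compare each position: pos 0: 'g'=='g', pos 1: 'g'=='g', pos 2: 'w'!='y', pos 3: 'k'=='k', pos 4: 'l'=='l', pos 5: 'j'!='d', pos 6: 'p'!='q', pos 7: 'w'=='w'
Differing positions: 3
Hamming distance: 3


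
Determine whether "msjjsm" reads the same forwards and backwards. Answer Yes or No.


Input string: 'msjjsm'
Reversed: 'msjjsm'
Compare pairs: s[0]='m' vs s[5]='m' (match), s[1]='s' vs s[4]='s' (match), s[2]='j' vs s[3]='j' (match)
Palindrome: Yes


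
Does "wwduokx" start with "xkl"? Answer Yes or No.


Input string: 'wwduokx'
Prefix to check: 'xkl'
First 3 characters of input: 'wwd'
Match: False
Result: No


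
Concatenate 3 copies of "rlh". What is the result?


Input string: 'rlh'
Operation: repeat 3 times
Concatenation: 'rlh' + 'rlh' + 'rlh'
Result: rlhrlhrlh


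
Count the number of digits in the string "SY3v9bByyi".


Input string: 'SY3v9bByyi'
Operation: count digit characters (0-9)
Scan: 'S', 'Y', '3'(digit), 'v', '9'(digit), 'b', 'B', 'y', 'y', 'i'
Digits found: 2
Result: 2


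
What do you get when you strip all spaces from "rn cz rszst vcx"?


Input string: 'rn cz rszst vcx'
Operation: remove all spaces
Words: 'rn', 'cz', 'rszst', 'vcx'
Join without spaces: rnczrszstvcx


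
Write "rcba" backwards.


Input string: 'rcba'
Operation: reverse character order
Original order: 'r' -> 'c' -> 'b' -> 'a'
Reversed order: 'a' -> 'b' -> 'c' -> 'r'
Result: abcr


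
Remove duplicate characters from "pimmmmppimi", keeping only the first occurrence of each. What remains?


Input: 'pimmmmppimi'
Operation: keep first occurrence of each character
Scan: s[0]='p' new -> keep; s[1]='i' new -> keep; s[2]='m' new -> keep; s[3]='m' seen -> skip; s[4]='m' seen -> skip; s[5]='m' seen -> skip; s[6]='p' seen -> skip; s[7]='p' seen -> skip; s[8]='i' seen -> skip; s[9]='m' seen -> skip; s[10]='i' seen -> skip
Result: pim


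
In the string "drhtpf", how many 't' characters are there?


Input string: 'drhtpf'
Target character: 't'
Scan each position: s[3]='t'
Matches found at indices: 3
Total: 1


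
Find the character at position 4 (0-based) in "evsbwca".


Input string: 'evsbwca'
Operation: get character at index 4
Index mapping: s[0]='e', s[1]='v', s[2]='s', s[3]='b', s[4]='w'
Result: 'w'


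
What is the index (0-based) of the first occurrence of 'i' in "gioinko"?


Input string: 'gioinko'
Target: 'i'
Scanning left to right: s[0]='g', s[1]='i'
First match at index: 1


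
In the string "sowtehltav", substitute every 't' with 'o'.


Input string: 'sowtehltav'
Operation: replace 't' with 'o'
Positions of 't': 3, 7
After replacement: sowoehloav


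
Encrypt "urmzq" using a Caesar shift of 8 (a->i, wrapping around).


Input: 'urmzq', shift = 8
Operation: for each letter, (position + 8) mod 26
Mapping: 'u'(20+8=28, 28 mod 26=2)->'c', 'r'(17+8=25)->'z', 'm'(12+8=20)->'u', 'z'(25+8=33, 33 mod 26=7)->'h', 'q'(16+8=24)->'y'
Result: czuhy


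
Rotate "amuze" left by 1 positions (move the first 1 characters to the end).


Input: 'amuze', shift = 1
Operation: split at index 1 and swap parts
Front part s[0:1] = 'a'
Back part s[1:] = 'muze'
Rotated = back + front = 'muze' + 'a'
Result: muzea


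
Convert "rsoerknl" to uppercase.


Input string: 'rsoerknl'
Operation: convert each letter to uppercase
Mapping: 'r'->'R', 's'->'S', 'o'->'O', 'e'->'E', 'r'->'R', 'k'->'K', 'n'->'N', 'l'->'L'
Result: RSOERKNL


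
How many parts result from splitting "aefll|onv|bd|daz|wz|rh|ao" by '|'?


Input string: 'aefll|onv|bd|daz|wz|rh|ao'
Delimiter: '|'
Split result: 'aefll', 'onv', 'bd', 'daz', 'wz', 'rh', 'ao'
Number of parts: 7


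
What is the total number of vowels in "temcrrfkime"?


Input string: 'temcrrfkime'
Operation: count vowels (a, e, i, o, u)
Scan: s[0]='t', s[1]='e' (vowel), s[2]='m', s[3]='c', s[4]='r', s[5]='r', s[6]='f', s[7]='k', s[8]='i' (vowel), s[9]='m', s[10]='e' (vowel)
Vowels found: 3
Result: 3


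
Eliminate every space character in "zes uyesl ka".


Input string: 'zes uyesl ka'
Operation: remove all spaces
Words: 'zes', 'uyesl', 'ka'
Join without spaces: zesuyeslka


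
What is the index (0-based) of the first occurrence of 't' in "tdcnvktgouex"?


Input string: 'tdcnvktgouex'
Target: 't'
Scanning left to right: s[0]='t'
First match at index: 0


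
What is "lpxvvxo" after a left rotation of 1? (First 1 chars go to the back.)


Input: 'lpxvvxo', shift = 1
Operation: split at index 1 and swap parts
Front part s[0:1] = 'l'
Back part s[1:] = 'pxvvxo'
Rotated = back + front = 'pxvvxo' + 'l'
Result: pxvvxol


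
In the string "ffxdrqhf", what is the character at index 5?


Input string: 'ffxdrqhf'
Operation: get character at index 5
Index mapping: s[0]='f', s[1]='f', s[2]='x', s[3]='d', s[4]='r', s[5]='q'
Result: 'q'


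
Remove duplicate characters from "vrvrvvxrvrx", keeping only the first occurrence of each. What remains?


Input: 'vrvrvvxrvrx'
Operation: keep first occurrence of each character
Scan: s[0]='v' new -> keep; s[1]='r' new -> keep; s[2]='v' seen -> skip; s[3]='r' seen -> skip; s[4]='v' seen -> skip; s[5]='v' seen -> skip; s[6]='x' new -> keep; s[7]='r' seen -> skip; s[8]='v' seen -> skip; s[9]='r' seen -> skip; s[10]='x' seen -> skip
Result: vrx


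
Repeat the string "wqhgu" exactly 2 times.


Input string: 'wqhgu'
Operation: repeat 2 times
Concatenation: 'wqhgu' + 'wqhgu'
Result: wqhguwqhgu


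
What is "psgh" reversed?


Input string: 'psgh'
Operation: reverse character order
Original order: 'p' -> 's' -> 'g' -> 'h'
Reversed order: 'h' -> 'g' -> 's' -> 'p'
Result: hgsp


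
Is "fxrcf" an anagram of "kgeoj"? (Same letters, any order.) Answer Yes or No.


String 1: 'kgeoj' -> sorted: 'egjko'
String 2: 'fxrcf' -> sorted: 'cffrx'
Compare sorted forms: 'egjko' != 'cffrx'
Anagram: No


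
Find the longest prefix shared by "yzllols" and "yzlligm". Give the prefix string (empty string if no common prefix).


String 1: 'yzllols'
String 2: 'yzlligm'
Compare position by position:
pos 0: 'y' vs 'y' match
pos 1: 'z' vs 'z' match
pos 2: 'l' vs 'l' match
pos 3: 'l' vs 'l' match
pos 4: 'o' vs 'i' differ -> stop
Longest common prefix: "yzll" (length 4)


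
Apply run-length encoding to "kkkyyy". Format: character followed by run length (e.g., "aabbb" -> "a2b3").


Input: 'kkkyyy'
Operation: identify consecutive runs
Runs: 'kkk' -> k3, 'yyy' -> y3
Encoded: k3y3


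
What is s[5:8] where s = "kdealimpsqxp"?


Input string: 'kdealimpsqxp'
Operation: slice [5:8]
Extract characters: s[5]='i', s[6]='m', s[7]='p'
Result: imp


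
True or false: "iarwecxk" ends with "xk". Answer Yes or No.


Input string: 'iarwecxk'
Suffix to check: 'xk'
Last 2 characters of input: 'xk'
Match: True
Result: Yes


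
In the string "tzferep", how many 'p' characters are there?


Input string: 'tzferep'
Target character: 'p'
Scan each position: s[6]='p'
Matches found at indices: 6
Total: 1


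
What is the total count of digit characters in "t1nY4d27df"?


Input string: 't1nY4d27df'
Operation: count digit characters (0-9)
Scan: 't', '1'(digit), 'n', 'Y', '4'(digit), 'd', '2'(digit), '7'(digit), 'd', 'f'
Digits found: 4
Result: 4


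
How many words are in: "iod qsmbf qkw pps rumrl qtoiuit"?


Input string: 'iod qsmbf qkw pps rumrl qtoiuit'
Operation: split by spaces
Words found: 'iod', 'qsmbf', 'qkw', 'pps', 'rumrl', 'qtoiuit'
Word count: 6


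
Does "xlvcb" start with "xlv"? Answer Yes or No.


Input string: 'xlvcb'
Prefix to check: 'xlv'
First 3 characters of input: 'xlv'
Match: True
Result: Yes


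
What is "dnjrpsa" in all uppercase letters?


Input string: 'dnjrpsa'
Operation: convert each letter to uppercase
Mapping: 'd'->'D', 'n'->'N', 'j'->'J', 'r'->'R', 'p'->'P', 's'->'S', 'a'->'A'
Result: DNJRPSA


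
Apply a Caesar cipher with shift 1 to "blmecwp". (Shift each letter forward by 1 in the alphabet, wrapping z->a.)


Input: 'blmecwp', shift = 1
Operation: for each letter, (position + 1) mod 26
Mapping: 'b'(1+1=2)->'c', 'l'(11+1=12)->'m', 'm'(12+1=13)->'n', 'e'(4+1=5)->'f', 'c'(2+1=3)->'d', 'w'(22+1=23)->'x', 'p'(15+1=16)->'q'
Result: cmnfdxq


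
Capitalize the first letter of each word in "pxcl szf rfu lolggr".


Input string: 'pxcl szf rfu lolggr'
Operation: capitalize first letter of each word
Word transformations: 'pxcl'->'Pxcl', 'szf'->'Szf', 'rfu'->'Rfu', 'lolggr'->'Lolggr'
Result: Pxcl Szf Rfu Lolggr


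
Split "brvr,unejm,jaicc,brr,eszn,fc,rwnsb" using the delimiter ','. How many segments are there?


Input string: 'brvr,unejm,jaicc,brr,eszn,fc,rwnsb'
Delimiter: ','
Split result: 'brvr', 'unejm', 'jaicc', 'brr', 'eszn', 'fc', 'rwnsb'
Number of parts: 7


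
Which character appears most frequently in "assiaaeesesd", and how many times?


Input: 'assiaaeesesd'
Operation: tally each character
Counts: 'a':3, 'd':1, 'e':3, 'i':1, 's':4
Maximum: 's' appears 4 times


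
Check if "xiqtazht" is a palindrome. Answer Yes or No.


Input string: 'xiqtazht'
Reversed: 'thzatqix'
Compare pairs: s[0]='x' vs s[7]='t' (mismatch), s[1]='i' vs s[6]='h' (mismatch), s[2]='q' vs s[5]='z' (mismatch), s[3]='t' vs s[4]='a' (mismatch)
Palindrome: No


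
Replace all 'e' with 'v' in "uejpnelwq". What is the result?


Input string: 'uejpnelwq'
Operation: replace 'e' with 'v'
Positions of 'e': 1, 5
After replacement: uvjpnvlwq


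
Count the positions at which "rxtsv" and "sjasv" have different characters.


String 1: 'rxtsv'
String 2: 'sjasv'
Compare each position: pos 0: 'r'!='s', pos 1: 'x'!='j', pos 2: 't'!='a', pos 3: 's'=='s', pos 4: 'v'=='v'
Differing positions: 3
Hamming distance: 3


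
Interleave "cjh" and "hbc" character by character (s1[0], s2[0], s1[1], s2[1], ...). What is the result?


String 1: 'cjh'
String 2: 'hbc'
Operation: alternate characters
Pairs: 'c'+'h', 'j'+'b', 'h'+'c'
Result: chjbhc


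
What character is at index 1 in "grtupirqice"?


Input string: 'grtupirqice'
Operation: get character at index 1
Index mapping: s[0]='g', s[1]='r'
Result: 'r'


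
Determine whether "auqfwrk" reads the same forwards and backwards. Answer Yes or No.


Input string: 'auqfwrk'
Reversed: 'krwfqua'
Compare pairs: s[0]='a' vs s[6]='k' (mismatch), s[1]='u' vs s[5]='r' (mismatch), s[2]='q' vs s[4]='w' (mismatch)
Palindrome: No


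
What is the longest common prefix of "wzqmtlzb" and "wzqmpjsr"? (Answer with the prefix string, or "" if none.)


String 1: 'wzqmtlzb'
String 2: 'wzqmpjsr'
Compare position by position:
pos 0: 'w' vs 'w' match
pos 1: 'z' vs 'z' match
pos 2: 'q' vs 'q' match
pos 3: 'm' vs 'm' match
pos 4: 't' vs 'p' differ -> stop
Longest common prefix: "wzqm" (length 4)


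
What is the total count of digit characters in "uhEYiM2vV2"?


Input string: 'uhEYiM2vV2'
Operation: count digit characters (0-9)
Scan: 'u', 'h', 'E', 'Y', 'i', 'M', '2'(digit), 'v', 'V', '2'(digit)
Digits found: 2
Result: 2


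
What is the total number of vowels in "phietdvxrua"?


Input string: 'phietdvxrua'
Operation: count vowels (a, e, i, o, u)
Scan: s[0]='p', s[1]='h', s[2]='i' (vowel), s[3]='e' (vowel), s[4]='t', s[5]='d', s[6]='v', s[7]='x', s[8]='r', s[9]='u' (vowel), s[10]='a' (vowel)
Vowels found: 4
Result: 4


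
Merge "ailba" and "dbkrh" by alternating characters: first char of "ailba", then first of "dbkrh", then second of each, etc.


String 1: 'ailba'
String 2: 'dbkrh'
Operation: alternate characters
Pairs: 'a'+'d', 'i'+'b', 'l'+'k', 'b'+'r', 'a'+'h'
Result: adiblkbrah


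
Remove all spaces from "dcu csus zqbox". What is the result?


Input string: 'dcu csus zqbox'
Operation: remove all spaces
Words: 'dcu', 'csus', 'zqbox'
Join without spaces: dcucsuszqbox


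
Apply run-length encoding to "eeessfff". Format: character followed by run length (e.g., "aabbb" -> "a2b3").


Input: 'eeessfff'
Operation: identify consecutive runs
Runs: 'eee' -> e3, 'ss' -> s2, 'fff' -> f3
Encoded: e3s2f3


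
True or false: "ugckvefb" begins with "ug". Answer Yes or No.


Input string: 'ugckvefb'
Prefix to check: 'ug'
First 2 characters of input: 'ug'
Match: True
Result: Yes


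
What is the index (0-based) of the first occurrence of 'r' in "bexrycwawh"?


Input string: 'bexrycwawh'
Target: 'r'
Scanning left to right: s[0]='b', s[1]='e', s[2]='x', s[3]='r'
First match at index: 3


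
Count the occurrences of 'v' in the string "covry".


Input string: 'covry'
Target character: 'v'
Scan each position: s[2]='v'
Matches found at indices: 2
Total: 1


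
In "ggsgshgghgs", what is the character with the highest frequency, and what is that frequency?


Input: 'ggsgshgghgs'
Operation: tally each character
Counts: 'g':6, 'h':2, 's':3
Maximum: 'g' appears 6 times


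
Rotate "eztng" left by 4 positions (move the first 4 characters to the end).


Input: 'eztng', shift = 4
Operation: split at index 4 and swap parts
Front part s[0:4] = 'eztn'
Back part s[4:] = 'g'
Rotated = back + front = 'g' + 'eztn'
Result: geztn


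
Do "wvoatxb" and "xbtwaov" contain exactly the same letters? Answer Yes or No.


String 1: 'wvoatxb' -> sorted: 'abotvwx'
String 2: 'xbtwaov' -> sorted: 'abotvwx'
Compare sorted forms: 'abotvwx' == 'abotvwx'
Anagram: Yes


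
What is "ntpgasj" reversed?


Input string: 'ntpgasj'
Operation: reverse character order
Original order: 'n' -> 't' -> 'p' -> 'g' -> 'a' -> 's' -> 'j'
Reversed order: 'j' -> 's' -> 'a' -> 'g' -> 'p' -> 't' -> 'n'
Result: jsagptn


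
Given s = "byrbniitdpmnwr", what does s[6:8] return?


Input string: 'byrbniitdpmnwr'
Operation: slice [6:8]
Extract characters: s[6]='i', s[7]='t'
Result: it


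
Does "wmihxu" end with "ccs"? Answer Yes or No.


Input string: 'wmihxu'
Suffix to check: 'ccs'
Last 3 characters of input: 'hxu'
Match: False
Result: No


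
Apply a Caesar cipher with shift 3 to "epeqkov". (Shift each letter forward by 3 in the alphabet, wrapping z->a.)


Input: 'epeqkov', shift = 3
Operation: for each letter, (position + 3) mod 26
Mapping: 'e'(4+3=7)->'h', 'p'(15+3=18)->'s', 'e'(4+3=7)->'h', 'q'(16+3=19)->'t', 'k'(10+3=13)->'n', 'o'(14+3=17)->'r', 'v'(21+3=24)->'y'
Result: hshtnry


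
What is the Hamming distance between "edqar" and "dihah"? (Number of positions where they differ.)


String 1: 'edqar'
String 2: 'dihah'
Compare each position: pos 0: 'e'!='d', pos 1: 'd'!='i', pos 2: 'q'!='h', pos 3: 'a'=='a', pos 4: 'r'!='h'
Differing positions: 4
Hamming distance: 4


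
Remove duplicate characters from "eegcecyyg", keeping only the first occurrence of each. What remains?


Input: 'eegcecyyg'
Operation: keep first occurrence of each character
Scan: s[0]='e' new -> keep; s[1]='e' seen -> skip; s[2]='g' new -> keep; s[3]='c' new -> keep; s[4]='e' seen -> skip; s[5]='c' seen -> skip; s[6]='y' new -> keep; s[7]='y' seen -> skip; s[8]='g' seen -> skip
Result: egcy


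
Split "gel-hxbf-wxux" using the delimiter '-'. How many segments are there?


Input string: 'gel-hxbf-wxux'
Delimiter: '-'
Split result: 'gel', 'hxbf', 'wxux'
Number of parts: 3


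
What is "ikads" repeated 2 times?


Input string: 'ikads'
Operation: repeat 2 times
Concatenation: 'ikads' + 'ikads'
Result: ikadsikads


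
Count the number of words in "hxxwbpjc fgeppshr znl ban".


Input string: 'hxxwbpjc fgeppshr znl ban'
Operation: split by spaces
Words found: 'hxxwbpjc', 'fgeppshr', 'znl', 'ban'
Word count: 4


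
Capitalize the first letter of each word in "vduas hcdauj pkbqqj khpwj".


Input string: 'vduas hcdauj pkbqqj khpwj'
Operation: capitalize first letter of each word
Word transformations: 'vduas'->'Vduas', 'hcdauj'->'Hcdauj', 'pkbqqj'->'Pkbqqj', 'khpwj'->'Khpwj'
Result: Vduas Hcdauj Pkbqqj Khpwj


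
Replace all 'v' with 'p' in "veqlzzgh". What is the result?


Input string: 'veqlzzgh'
Operation: replace 'v' with 'p'
Positions of 'v': 0
After replacement: peqlzzgh


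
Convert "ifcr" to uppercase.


Input string: 'ifcr'
Operation: convert each letter to uppercase
Mapping: 'i'->'I', 'f'->'F', 'c'->'C', 'r'->'R'
Result: IFCR


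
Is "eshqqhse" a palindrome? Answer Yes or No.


Input string: 'eshqqhse'
Reversed: 'eshqqhse'
Compare pairs: s[0]='e' vs s[7]='e' (match), s[1]='s' vs s[6]='s' (match), s[2]='h' vs s[5]='h' (match), s[3]='q' vs s[4]='q' (match)
Palindrome: Yes


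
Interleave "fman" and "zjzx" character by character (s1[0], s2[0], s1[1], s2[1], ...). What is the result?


String 1: 'fman'
String 2: 'zjzx'
Operation: alternate characters
Pairs: 'f'+'z', 'm'+'j', 'a'+'z', 'n'+'x'
Result: fzmjaznx


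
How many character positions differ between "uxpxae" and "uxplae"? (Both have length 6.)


String 1: 'uxpxae'
String 2: 'uxplae'
Compare each position: pos 0: 'u'=='u', pos 1: 'x'=='x', pos 2: 'p'=='p', pos 3: 'x'!='l', pos 4: 'a'=='a', pos 5: 'e'=='e'
Differing positions: 1
Hamming distance: 1


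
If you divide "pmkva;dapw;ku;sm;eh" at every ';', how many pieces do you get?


Input string: 'pmkva;dapw;ku;sm;eh'
Delimiter: ';'
Split result: 'pmkva', 'dapw', 'ku', 'sm', 'eh'
Number of parts: 5


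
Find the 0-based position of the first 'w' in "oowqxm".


Input string: 'oowqxm'
Target: 'w'
Scanning left to right: s[0]='o', s[1]='o', s[2]='w'
First match at index: 2


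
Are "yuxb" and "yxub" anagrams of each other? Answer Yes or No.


String 1: 'yuxb' -> sorted: 'buxy'
String 2: 'yxub' -> sorted: 'buxy'
Compare sorted forms: 'buxy' == 'buxy'
Anagram: Yes


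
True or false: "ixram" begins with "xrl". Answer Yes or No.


Input string: 'ixram'
Prefix to check: 'xrl'
First 3 characters of input: 'ixr'
Match: False
Result: No


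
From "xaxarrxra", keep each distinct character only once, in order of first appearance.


Input: 'xaxarrxra'
Operation: keep first occurrence of each character
Scan: s[0]='x' new -> keep; s[1]='a' new -> keep; s[2]='x' seen -> skip; s[3]='a' seen -> skip; s[4]='r' new -> keep; s[5]='r' seen -> skip; s[6]='x' seen -> skip; s[7]='r' seen -> skip; s[8]='a' seen -> skip
Result: xar


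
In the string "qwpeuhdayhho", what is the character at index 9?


Input string: 'qwpeuhdayhho'
Operation: get character at index 9
Index mapping: s[0]='q', s[1]='w', s[2]='p', s[3]='e', s[4]='u', s[5]='h', s[6]='d', s[7]='a', s[8]='y', s[9]='h'
Result: 'h'


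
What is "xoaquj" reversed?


Input string: 'xoaquj'
Operation: reverse character order
Original order: 'x' -> 'o' -> 'a' -> 'q' -> 'u' -> 'j'
Reversed order: 'j' -> 'u' -> 'q' -> 'a' -> 'o' -> 'x'
Result: juqaox


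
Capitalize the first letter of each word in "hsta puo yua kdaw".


Input string: 'hsta puo yua kdaw'
Operation: capitalize first letter of each word
Word transformations: 'hsta'->'Hsta', 'puo'->'Puo', 'yua'->'Yua', 'kdaw'->'Kdaw'
Result: Hsta Puo Yua Kdaw


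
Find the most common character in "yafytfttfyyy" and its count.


Input: 'yafytfttfyyy'
Operation: tally each character
Counts: 'a':1, 'f':3, 't':3, 'y':5
Maximum: 'y' appears 5 times


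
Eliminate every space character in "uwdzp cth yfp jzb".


Input string: 'uwdzp cth yfp jzb'
Operation: remove all spaces
Words: 'uwdzp', 'cth', 'yfp', 'jzb'
Join without spaces: uwdzpcthyfpjzb


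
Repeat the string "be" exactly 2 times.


Input string: 'be'
Operation: repeat 2 times
Concatenation: 'be' + 'be'
Result: bebe


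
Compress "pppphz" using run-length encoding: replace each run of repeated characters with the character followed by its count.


Input: 'pppphz'
Operation: identify consecutive runs
Runs: 'pppp' -> p4, 'h' -> h1, 'z' -> z1
Encoded: p4h1z1


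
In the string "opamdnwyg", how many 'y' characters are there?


Input string: 'opamdnwyg'
Target character: 'y'
Scan each position: s[7]='y'
Matches found at indices: 7
Total: 1


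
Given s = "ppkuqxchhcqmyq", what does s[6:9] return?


Input string: 'ppkuqxchhcqmyq'
Operation: slice [6:9]
Extract characters: s[6]='c', s[7]='h', s[8]='h'
Result: chh


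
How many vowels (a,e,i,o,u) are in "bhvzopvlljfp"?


Input string: 'bhvzopvlljfp'
Operation: count vowels (a, e, i, o, u)
Scan: s[0]='b', s[1]='h', s[2]='v', s[3]='z', s[4]='o' (vowel), s[5]='p', s[6]='v', s[7]='l', s[8]='l', s[9]='j', s[10]='f', s[11]='p'
Vowels found: 1
Result: 1


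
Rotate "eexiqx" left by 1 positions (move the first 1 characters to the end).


Input: 'eexiqx', shift = 1
Operation: split at index 1 and swap parts
Front part s[0:1] = 'e'
Back part s[1:] = 'exiqx'
Rotated = back + front = 'exiqx' + 'e'
Result: exiqxe


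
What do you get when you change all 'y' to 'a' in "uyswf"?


Input string: 'uyswf'
Operation: replace 'y' with 'a'
Positions of 'y': 1
After replacement: uaswf


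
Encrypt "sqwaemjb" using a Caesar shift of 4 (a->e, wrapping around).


Input: 'sqwaemjb', shift = 4
Operation: for each letter, (position + 4) mod 26
Mapping: 's'(18+4=22)->'w', 'q'(16+4=20)->'u', 'w'(22+4=26, 26 mod 26=0)->'a', 'a'(0+4=4)->'e', 'e'(4+4=8)->'i', 'm'(12+4=16)->'q', 'j'(9+4=13)->'n', 'b'(1+4=5)->'f'
Result: wuaeiqnf


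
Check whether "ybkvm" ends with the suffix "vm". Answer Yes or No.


Input string: 'ybkvm'
Suffix to check: 'vm'
Last 2 characters of input: 'vm'
Match: True
Result: Yes


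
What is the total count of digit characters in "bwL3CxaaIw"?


Input string: 'bwL3CxaaIw'
Operation: count digit characters (0-9)
Scan: 'b', 'w', 'L', '3'(digit), 'C', 'x', 'a', 'a', 'I', 'w'
Digits found: 1
Result: 1


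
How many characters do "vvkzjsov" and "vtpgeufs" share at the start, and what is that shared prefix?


String 1: 'vvkzjsov'
String 2: 'vtpgeufs'
Compare position by position:
pos 0: 'v' vs 'v' match
pos 1: 'v' vs 't' differ -> stop
Longest common prefix: "v" (length 1)


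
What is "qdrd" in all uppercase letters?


Input string: 'qdrd'
Operation: convert each letter to uppercase
Mapping: 'q'->'Q', 'd'->'D', 'r'->'R', 'd'->'D'
Result: QDRD


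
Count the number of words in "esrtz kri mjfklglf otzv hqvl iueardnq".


Input string: 'esrtz kri mjfklglf otzv hqvl iueardnq'
Operation: split by spaces
Words found: 'esrtz', 'kri', 'mjfklglf', 'otzv', 'hqvl', 'iueardnq'
Word count: 6


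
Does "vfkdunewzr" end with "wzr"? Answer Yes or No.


Input string: 'vfkdunewzr'
Suffix to check: 'wzr'
Last 3 characters of input: 'wzr'
Match: True
Result: Yes


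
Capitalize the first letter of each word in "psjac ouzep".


Input string: 'psjac ouzep'
Operation: capitalize first letter of each word
Word transformations: 'psjac'->'Psjac', 'ouzep'->'Ouzep'
Result: Psjac Ouzep


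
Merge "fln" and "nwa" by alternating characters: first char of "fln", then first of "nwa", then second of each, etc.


String 1: 'fln'
String 2: 'nwa'
Operation: alternate characters
Pairs: 'f'+'n', 'l'+'w', 'n'+'a'
Result: fnlwna


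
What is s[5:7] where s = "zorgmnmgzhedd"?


Input string: 'zorgmnmgzhedd'
Operation: slice [5:7]
Extract characters: s[5]='n', s[6]='m'
Result: nm


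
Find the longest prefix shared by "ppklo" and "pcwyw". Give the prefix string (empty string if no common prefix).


String 1: 'ppklo'
String 2: 'pcwyw'
Compare position by position:
pos 0: 'p' vs 'p' match
pos 1: 'p' vs 'c' differ -> stop
Longest common prefix: "p" (length 1)


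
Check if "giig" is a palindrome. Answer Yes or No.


Input string: 'giig'
Reversed: 'giig'
Compare pairs: s[0]='g' vs s[3]='g' (match), s[1]='i' vs s[2]='i' (match)
Palindrome: Yes


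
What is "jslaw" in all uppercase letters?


Input string: 'jslaw'
Operation: convert each letter to uppercase
Mapping: 'j'->'J', 's'->'S', 'l'->'L', 'a'->'A', 'w'->'W'
Result: JSLAW


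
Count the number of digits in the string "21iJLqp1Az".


Input string: '21iJLqp1Az'
Operation: count digit characters (0-9)
Scan: '2'(digit), '1'(digit), 'i', 'J', 'L', 'q', 'p', '1'(digit), 'A', 'z'
Digits found: 3
Result: 3


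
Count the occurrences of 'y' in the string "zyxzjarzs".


Input string: 'zyxzjarzs'
Target character: 'y'
Scan each position: s[1]='y'
Matches found at indices: 1
Total: 1


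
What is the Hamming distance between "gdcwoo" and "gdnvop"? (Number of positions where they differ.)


String 1: 'gdcwoo'
String 2: 'gdnvop'
Compare each position: pos 0: 'g'=='g', pos 1: 'd'=='d', pos 2: 'c'!='n', pos 3: 'w'!='v', pos 4: 'o'=='o', pos 5: 'o'!='p'
Differing positions: 3
Hamming distance: 3


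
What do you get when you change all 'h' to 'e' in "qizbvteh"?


Input string: 'qizbvteh'
Operation: replace 'h' with 'e'
Positions of 'h': 7
After replacement: qizbvtee


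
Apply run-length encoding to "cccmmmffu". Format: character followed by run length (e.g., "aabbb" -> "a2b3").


Input: 'cccmmmffu'
Operation: identify consecutive runs
Runs: 'ccc' -> c3, 'mmm' -> m3, 'ff' -> f2, 'u' -> u1
Encoded: c3m3f2u1


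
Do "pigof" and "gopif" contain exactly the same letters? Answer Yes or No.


String 1: 'pigof' -> sorted: 'fgiop'
String 2: 'gopif' -> sorted: 'fgiop'
Compare sorted forms: 'fgiop' == 'fgiop'
Anagram: Yes


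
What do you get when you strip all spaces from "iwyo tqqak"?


Input string: 'iwyo tqqak'
Operation: remove all spaces
Words: 'iwyo', 'tqqak'
Join without spaces: iwyotqqak


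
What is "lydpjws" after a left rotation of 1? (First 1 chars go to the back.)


Input: 'lydpjws', shift = 1
Operation: split at index 1 and swap parts
Front part s[0:1] = 'l'
Back part s[1:] = 'ydpjws'
Rotated = back + front = 'ydpjws' + 'l'
Result: ydpjwsl


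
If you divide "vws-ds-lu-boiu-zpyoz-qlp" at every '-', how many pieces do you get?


Input string: 'vws-ds-lu-boiu-zpyoz-qlp'
Delimiter: '-'
Split result: 'vws', 'ds', 'lu', 'boiu', 'zpyoz', 'qlp'
Number of parts: 6


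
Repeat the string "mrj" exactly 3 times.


Input string: 'mrj'
Operation: repeat 3 times
Concatenation: 'mrj' + 'mrj' + 'mrj'
Result: mrjmrjmrj


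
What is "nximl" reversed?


Input string: 'nximl'
Operation: reverse character order
Original order: 'n' -> 'x' -> 'i' -> 'm' -> 'l'
Reversed order: 'l' -> 'm' -> 'i' -> 'x' -> 'n'
Result: lmixn


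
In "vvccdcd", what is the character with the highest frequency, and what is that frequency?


Input: 'vvccdcd'
Operation: tally each character
Counts: 'c':3, 'd':2, 'v':2
Maximum: 'c' appears 3 times


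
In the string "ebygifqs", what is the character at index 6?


Input string: 'ebygifqs'
Operation: get character at index 6
Index mapping: s[0]='e', s[1]='b', s[2]='y', s[3]='g', s[4]='i', s[5]='f', s[6]='q'
Result: 'q'


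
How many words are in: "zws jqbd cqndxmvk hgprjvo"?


Input string: 'zws jqbd cqndxmvk hgprjvo'
Operation: split by spaces
Words found: 'zws', 'jqbd', 'cqndxmvk', 'hgprjvo'
Word count: 4


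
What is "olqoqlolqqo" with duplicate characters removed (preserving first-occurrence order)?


Input: 'olqoqlolqqo'
Operation: keep first occurrence of each character
Scan: s[0]='o' new -> keep; s[1]='l' new -> keep; s[2]='q' new -> keep; s[3]='o' seen -> skip; s[4]='q' seen -> skip; s[5]='l' seen -> skip; s[6]='o' seen -> skip; s[7]='l' seen -> skip; s[8]='q' seen -> skip; s[9]='q' seen -> skip; s[10]='o' seen -> skip
Result: olq
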